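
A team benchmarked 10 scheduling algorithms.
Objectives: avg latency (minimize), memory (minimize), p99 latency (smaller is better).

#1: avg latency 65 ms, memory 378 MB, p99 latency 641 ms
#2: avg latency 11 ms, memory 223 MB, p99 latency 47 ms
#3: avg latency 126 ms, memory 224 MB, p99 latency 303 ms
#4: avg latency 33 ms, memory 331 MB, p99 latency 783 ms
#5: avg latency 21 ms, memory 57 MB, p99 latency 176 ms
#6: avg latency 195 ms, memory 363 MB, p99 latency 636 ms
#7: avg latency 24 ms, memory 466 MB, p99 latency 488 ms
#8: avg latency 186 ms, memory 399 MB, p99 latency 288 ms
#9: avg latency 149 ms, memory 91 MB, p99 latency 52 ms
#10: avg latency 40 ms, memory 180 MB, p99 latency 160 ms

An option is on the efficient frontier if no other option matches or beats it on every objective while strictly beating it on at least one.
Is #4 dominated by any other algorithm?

Yes

#2 vs #4: avg latency 11≤33, memory 223≤331, p99 latency 47≤783 — #2 is at least as good on every objective and strictly better on at least one, so #2 dominates #4.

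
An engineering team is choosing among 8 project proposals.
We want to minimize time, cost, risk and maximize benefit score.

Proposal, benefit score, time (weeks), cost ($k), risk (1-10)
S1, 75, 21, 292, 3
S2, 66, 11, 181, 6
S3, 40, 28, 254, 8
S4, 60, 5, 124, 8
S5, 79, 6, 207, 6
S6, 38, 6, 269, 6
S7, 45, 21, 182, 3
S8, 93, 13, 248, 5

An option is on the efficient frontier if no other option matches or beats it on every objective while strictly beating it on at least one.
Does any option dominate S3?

Yes

S2 vs S3: benefit score 66≥40, time 11≤28, cost 181≤254, risk 6≤8 — S2 is at least as good on every objective and strictly better on at least one, so S2 dominates S3.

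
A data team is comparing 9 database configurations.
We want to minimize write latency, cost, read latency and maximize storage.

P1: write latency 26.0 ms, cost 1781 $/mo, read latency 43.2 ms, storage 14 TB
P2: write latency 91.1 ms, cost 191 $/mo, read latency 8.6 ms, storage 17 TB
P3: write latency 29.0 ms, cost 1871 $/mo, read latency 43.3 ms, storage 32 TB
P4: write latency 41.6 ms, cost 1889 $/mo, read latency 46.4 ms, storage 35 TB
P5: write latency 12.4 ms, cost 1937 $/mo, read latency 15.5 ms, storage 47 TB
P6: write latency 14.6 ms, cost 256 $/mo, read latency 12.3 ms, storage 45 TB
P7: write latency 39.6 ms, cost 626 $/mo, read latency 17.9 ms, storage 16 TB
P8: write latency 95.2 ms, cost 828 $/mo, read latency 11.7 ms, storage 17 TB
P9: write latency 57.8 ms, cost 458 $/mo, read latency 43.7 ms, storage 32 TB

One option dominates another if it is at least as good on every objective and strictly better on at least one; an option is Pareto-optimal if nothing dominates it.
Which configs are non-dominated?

P1: dominated by P6 (write latency 14.6≤26.0, cost 256≤1781, read latency 12.3≤43.2, storage 45≥14).
P2: not dominated (best cost).
P3: dominated by P6 (write latency 14.6≤29.0, cost 256≤1871, read latency 12.3≤43.3, storage 45≥32).
P4: dominated by P6 (write latency 14.6≤41.6, cost 256≤1889, read latency 12.3≤46.4, storage 45≥35).
P5: not dominated (best write latency).
P6: not dominated.
P7: dominated by P6 (write latency 14.6≤39.6, cost 256≤626, read latency 12.3≤17.9, storage 45≥16).
P8: dominated by P2 (write latency 91.1≤95.2, cost 191≤828, read latency 8.6≤11.7, storage 17≥17).
P9: dominated by P6 (write latency 14.6≤57.8, cost 256≤458, read latency 12.3≤43.7, storage 45≥32).

P2, P5, P6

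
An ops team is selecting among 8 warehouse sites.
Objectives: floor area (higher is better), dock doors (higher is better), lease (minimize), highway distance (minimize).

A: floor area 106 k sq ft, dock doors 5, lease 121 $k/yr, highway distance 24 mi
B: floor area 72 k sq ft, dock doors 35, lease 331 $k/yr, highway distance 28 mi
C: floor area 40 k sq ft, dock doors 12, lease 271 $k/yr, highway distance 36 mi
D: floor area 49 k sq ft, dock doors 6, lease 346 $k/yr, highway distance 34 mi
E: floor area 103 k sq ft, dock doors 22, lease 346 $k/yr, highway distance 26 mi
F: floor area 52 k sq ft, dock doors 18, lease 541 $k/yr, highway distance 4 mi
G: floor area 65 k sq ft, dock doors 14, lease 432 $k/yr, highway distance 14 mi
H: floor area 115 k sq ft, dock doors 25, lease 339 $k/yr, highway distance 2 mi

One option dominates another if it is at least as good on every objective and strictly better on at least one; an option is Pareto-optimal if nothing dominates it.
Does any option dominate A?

No

B: worse on floor area (72 vs 106).
C: worse on floor area (40 vs 106).
D: worse on floor area (49 vs 106).
E: worse on floor area (103 vs 106).
F: worse on floor area (52 vs 106).
G: worse on floor area (65 vs 106).
H: worse on lease (339 vs 121).
No option is at least as good as A on every objective and strictly better on one.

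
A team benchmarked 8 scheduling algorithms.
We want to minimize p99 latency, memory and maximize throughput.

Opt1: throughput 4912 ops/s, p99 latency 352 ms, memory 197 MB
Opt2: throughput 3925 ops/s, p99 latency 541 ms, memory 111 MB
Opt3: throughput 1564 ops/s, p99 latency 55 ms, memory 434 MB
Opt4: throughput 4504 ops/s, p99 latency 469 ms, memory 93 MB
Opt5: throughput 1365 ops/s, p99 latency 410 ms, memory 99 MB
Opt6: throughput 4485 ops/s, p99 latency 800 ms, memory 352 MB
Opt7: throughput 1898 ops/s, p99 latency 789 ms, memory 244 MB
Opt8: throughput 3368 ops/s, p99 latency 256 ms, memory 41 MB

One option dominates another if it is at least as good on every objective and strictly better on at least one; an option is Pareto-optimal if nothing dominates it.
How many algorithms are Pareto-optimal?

4

Opt1: not dominated (best throughput).
Opt2: dominated by Opt4 (throughput 4504≥3925, p99 latency 469≤541, memory 93≤111).
Opt3: not dominated (best p99 latency).
Opt4: not dominated.
Opt5: dominated by Opt8 (throughput 3368≥1365, p99 latency 256≤410, memory 41≤99).
Opt6: dominated by Opt1 (throughput 4912≥4485, p99 latency 352≤800, memory 197≤352).
Opt7: dominated by Opt1 (throughput 4912≥1898, p99 latency 352≤789, memory 197≤244).
Opt8: not dominated (best memory).
Pareto-optimal: Opt1, Opt3, Opt4, Opt8 → 4.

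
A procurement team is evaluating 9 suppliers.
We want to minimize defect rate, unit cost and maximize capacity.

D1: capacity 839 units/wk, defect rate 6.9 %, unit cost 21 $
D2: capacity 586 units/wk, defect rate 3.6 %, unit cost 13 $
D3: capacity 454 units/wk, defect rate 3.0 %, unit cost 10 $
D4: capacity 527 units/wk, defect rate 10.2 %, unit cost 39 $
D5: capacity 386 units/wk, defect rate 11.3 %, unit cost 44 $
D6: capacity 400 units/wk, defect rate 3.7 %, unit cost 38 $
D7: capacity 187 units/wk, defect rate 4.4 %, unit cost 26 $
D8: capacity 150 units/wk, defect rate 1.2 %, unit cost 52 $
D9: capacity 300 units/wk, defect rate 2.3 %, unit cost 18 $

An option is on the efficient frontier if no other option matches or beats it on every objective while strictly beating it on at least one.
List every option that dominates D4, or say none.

D1, D2

D1: capacity 839≥527, defect rate 6.9≤10.2, unit cost 21≤39 — dominates D4.
D2: capacity 586≥527, defect rate 3.6≤10.2, unit cost 13≤39 — dominates D4.
Others (D3, D5, D6, D7, D8, D9) are each worse than D4 on at least one objective.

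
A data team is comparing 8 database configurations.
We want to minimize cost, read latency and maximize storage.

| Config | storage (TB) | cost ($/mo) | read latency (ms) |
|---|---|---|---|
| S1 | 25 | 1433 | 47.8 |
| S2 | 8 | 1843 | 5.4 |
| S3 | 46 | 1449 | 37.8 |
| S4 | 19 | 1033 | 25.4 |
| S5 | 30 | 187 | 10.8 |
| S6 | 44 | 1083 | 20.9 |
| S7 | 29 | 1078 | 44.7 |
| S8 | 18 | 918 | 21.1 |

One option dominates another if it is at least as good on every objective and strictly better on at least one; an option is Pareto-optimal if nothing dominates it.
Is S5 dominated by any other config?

S1: worse on storage (25 vs 30).
S2: worse on storage (8 vs 30).
S3: worse on cost (1449 vs 187).
S4: worse on storage (19 vs 30).
S6: worse on cost (1083 vs 187).
S7: worse on storage (29 vs 30).
S8: worse on storage (18 vs 30).
No option is at least as good as S5 on every objective and strictly better on one.

No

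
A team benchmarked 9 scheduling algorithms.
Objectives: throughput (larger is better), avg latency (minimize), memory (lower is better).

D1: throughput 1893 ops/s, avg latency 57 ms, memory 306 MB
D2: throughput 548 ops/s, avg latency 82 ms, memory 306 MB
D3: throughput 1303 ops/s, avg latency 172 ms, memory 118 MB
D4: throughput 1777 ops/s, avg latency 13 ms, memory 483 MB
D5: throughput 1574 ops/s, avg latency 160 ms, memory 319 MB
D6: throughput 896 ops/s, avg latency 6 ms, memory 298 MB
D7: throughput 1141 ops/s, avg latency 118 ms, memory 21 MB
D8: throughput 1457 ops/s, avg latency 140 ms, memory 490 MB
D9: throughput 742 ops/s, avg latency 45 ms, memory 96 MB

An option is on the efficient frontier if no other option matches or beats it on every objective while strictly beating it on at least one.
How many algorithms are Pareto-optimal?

6

D1: not dominated (best throughput).
D2: dominated by D1 (throughput 1893≥548, avg latency 57≤82, memory 306≤306).
D3: not dominated.
D4: not dominated.
D5: dominated by D1 (throughput 1893≥1574, avg latency 57≤160, memory 306≤319).
D6: not dominated (best avg latency).
D7: not dominated (best memory).
D8: dominated by D1 (throughput 1893≥1457, avg latency 57≤140, memory 306≤490).
D9: not dominated.
Pareto-optimal: D1, D3, D4, D6, D7, D9 → 6.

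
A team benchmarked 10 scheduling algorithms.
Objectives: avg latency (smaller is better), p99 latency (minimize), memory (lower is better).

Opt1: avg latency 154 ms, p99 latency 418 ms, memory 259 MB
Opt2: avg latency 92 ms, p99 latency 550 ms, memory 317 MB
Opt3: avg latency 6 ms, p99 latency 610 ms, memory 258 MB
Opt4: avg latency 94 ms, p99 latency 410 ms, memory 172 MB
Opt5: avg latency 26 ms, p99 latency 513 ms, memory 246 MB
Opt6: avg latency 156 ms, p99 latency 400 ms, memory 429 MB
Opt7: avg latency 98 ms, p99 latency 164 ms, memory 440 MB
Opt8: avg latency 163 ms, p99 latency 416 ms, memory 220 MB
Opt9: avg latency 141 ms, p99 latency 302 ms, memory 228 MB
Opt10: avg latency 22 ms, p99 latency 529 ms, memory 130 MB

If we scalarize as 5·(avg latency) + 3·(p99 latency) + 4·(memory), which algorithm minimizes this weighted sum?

Opt1: 5·154 + 3·418 + 4·259 = 3060
Opt2: 5·92 + 3·550 + 4·317 = 3378
Opt3: 5·6 + 3·610 + 4·258 = 2892
Opt4: 5·94 + 3·410 + 4·172 = 2388
Opt5: 5·26 + 3·513 + 4·246 = 2653
Opt6: 5·156 + 3·400 + 4·429 = 3696
Opt7: 5·98 + 3·164 + 4·440 = 2742
Opt8: 5·163 + 3·416 + 4·220 = 2943
Opt9: 5·141 + 3·302 + 4·228 = 2523
Opt10: 5·22 + 3·529 + 4·130 = 2217
Lowest: Opt10 at 2217.

Opt10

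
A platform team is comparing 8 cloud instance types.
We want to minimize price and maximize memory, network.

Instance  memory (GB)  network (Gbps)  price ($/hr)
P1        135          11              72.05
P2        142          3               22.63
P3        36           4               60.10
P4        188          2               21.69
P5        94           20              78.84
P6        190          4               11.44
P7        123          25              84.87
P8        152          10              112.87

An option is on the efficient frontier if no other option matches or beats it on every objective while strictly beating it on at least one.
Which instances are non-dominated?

P1, P5, P6, P7, P8

P1: not dominated.
P2: dominated by P6 (memory 190≥142, network 4≥3, price 11.44≤22.63).
P3: dominated by P6 (memory 190≥36, network 4≥4, price 11.44≤60.10).
P4: dominated by P6 (memory 190≥188, network 4≥2, price 11.44≤21.69).
P5: not dominated.
P6: not dominated (best memory).
P7: not dominated (best network).
P8: not dominated.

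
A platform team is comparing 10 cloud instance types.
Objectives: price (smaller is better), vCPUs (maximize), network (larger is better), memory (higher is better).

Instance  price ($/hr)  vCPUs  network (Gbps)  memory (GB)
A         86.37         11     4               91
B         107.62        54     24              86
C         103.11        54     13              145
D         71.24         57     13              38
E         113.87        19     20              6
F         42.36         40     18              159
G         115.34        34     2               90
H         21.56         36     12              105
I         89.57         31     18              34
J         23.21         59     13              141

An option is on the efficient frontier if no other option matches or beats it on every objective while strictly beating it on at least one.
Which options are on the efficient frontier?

A: dominated by F (price 42.36≤86.37, vCPUs 40≥11, network 18≥4, memory 159≥91).
B: not dominated (best network).
C: not dominated.
D: dominated by J (price 23.21≤71.24, vCPUs 59≥57, network 13≥13, memory 141≥38).
E: dominated by B (price 107.62≤113.87, vCPUs 54≥19, network 24≥20, memory 86≥6).
F: not dominated (best memory).
G: dominated by C (price 103.11≤115.34, vCPUs 54≥34, network 13≥2, memory 145≥90).
H: not dominated (best price).
I: dominated by F (price 42.36≤89.57, vCPUs 40≥31, network 18≥18, memory 159≥34).
J: not dominated (best vCPUs).

B, C, F, H, J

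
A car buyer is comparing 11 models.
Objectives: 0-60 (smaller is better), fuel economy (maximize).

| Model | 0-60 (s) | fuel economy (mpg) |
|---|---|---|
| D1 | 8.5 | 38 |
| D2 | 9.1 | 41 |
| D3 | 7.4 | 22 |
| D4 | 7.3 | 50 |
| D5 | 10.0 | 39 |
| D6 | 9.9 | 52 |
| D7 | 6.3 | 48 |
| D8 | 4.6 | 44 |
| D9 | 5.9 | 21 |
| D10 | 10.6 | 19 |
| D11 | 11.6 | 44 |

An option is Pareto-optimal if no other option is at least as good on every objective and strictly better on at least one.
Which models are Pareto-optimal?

D1: dominated by D4 (0-60 7.3≤8.5, fuel economy 50≥38).
D2: dominated by D4 (0-60 7.3≤9.1, fuel economy 50≥41).
D3: dominated by D4 (0-60 7.3≤7.4, fuel economy 50≥22).
D4: not dominated.
D5: dominated by D2 (0-60 9.1≤10.0, fuel economy 41≥39).
D6: not dominated (best fuel economy).
D7: not dominated.
D8: not dominated (best 0-60).
D9: dominated by D8 (0-60 4.6≤5.9, fuel economy 44≥21).
D10: dominated by D1 (0-60 8.5≤10.6, fuel economy 38≥19).
D11: dominated by D4 (0-60 7.3≤11.6, fuel economy 50≥44).

D4, D6, D7, D8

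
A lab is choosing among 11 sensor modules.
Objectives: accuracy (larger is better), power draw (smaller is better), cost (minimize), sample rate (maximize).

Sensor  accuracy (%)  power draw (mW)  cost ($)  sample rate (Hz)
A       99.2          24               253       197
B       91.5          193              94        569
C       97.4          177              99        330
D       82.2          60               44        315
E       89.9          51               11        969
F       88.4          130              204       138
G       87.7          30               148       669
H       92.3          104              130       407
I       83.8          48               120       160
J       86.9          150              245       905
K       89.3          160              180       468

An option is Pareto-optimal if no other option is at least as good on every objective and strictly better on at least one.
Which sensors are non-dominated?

A: not dominated (best accuracy).
B: not dominated.
C: not dominated.
D: dominated by E (accuracy 89.9≥82.2, power draw 51≤60, cost 11≤44, sample rate 969≥315).
E: not dominated (best cost).
F: dominated by E (accuracy 89.9≥88.4, power draw 51≤130, cost 11≤204, sample rate 969≥138).
G: not dominated.
H: not dominated.
I: not dominated.
J: dominated by E (accuracy 89.9≥86.9, power draw 51≤150, cost 11≤245, sample rate 969≥905).
K: dominated by E (accuracy 89.9≥89.3, power draw 51≤160, cost 11≤180, sample rate 969≥468).

A, B, C, E, G, H, I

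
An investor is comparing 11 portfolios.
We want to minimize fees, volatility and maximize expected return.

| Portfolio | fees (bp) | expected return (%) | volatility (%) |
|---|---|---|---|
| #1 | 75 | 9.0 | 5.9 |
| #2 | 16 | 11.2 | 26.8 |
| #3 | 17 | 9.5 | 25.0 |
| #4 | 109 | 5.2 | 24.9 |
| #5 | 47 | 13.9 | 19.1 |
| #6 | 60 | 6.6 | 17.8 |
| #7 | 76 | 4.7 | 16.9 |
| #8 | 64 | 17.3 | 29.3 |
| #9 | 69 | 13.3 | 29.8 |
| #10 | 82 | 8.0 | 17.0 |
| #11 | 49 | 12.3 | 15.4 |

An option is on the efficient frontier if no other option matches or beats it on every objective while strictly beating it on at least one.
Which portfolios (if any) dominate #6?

#11: fees 49≤60, expected return 12.3≥6.6, volatility 15.4≤17.8 — dominates #6.
Others (#1, #2, #3, #4, #5, #7, #8, #9, #10) are each worse than #6 on at least one objective.

#11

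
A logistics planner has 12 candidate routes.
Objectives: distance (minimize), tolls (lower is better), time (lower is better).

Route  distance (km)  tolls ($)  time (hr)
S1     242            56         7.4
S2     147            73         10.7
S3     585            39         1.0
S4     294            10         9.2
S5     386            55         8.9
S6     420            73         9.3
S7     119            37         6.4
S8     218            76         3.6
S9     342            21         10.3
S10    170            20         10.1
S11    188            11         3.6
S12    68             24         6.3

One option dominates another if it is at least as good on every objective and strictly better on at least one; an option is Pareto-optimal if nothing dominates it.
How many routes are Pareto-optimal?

S1: dominated by S7 (distance 119≤242, tolls 37≤56, time 6.4≤7.4).
S2: dominated by S7 (distance 119≤147, tolls 37≤73, time 6.4≤10.7).
S3: not dominated (best time).
S4: not dominated (best tolls).
S5: dominated by S7 (distance 119≤386, tolls 37≤55, time 6.4≤8.9).
S6: dominated by S1 (distance 242≤420, tolls 56≤73, time 7.4≤9.3).
S7: dominated by S12 (distance 68≤119, tolls 24≤37, time 6.3≤6.4).
S8: dominated by S11 (distance 188≤218, tolls 11≤76, time 3.6≤3.6).
S9: dominated by S4 (distance 294≤342, tolls 10≤21, time 9.2≤10.3).
S10: not dominated.
S11: not dominated.
S12: not dominated (best distance).
Pareto-optimal: S3, S4, S10, S11, S12 → 5.

5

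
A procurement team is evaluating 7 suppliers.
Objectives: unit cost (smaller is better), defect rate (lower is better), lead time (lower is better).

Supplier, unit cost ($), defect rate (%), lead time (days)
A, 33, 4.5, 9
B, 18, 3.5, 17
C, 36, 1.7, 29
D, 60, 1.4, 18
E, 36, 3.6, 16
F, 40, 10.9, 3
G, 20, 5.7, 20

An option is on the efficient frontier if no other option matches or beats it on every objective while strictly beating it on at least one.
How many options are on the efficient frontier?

A: not dominated.
B: not dominated (best unit cost).
C: not dominated.
D: not dominated (best defect rate).
E: not dominated.
F: not dominated (best lead time).
G: dominated by B (unit cost 18≤20, defect rate 3.5≤5.7, lead time 17≤20).
Pareto-optimal: A, B, C, D, E, F → 6.

6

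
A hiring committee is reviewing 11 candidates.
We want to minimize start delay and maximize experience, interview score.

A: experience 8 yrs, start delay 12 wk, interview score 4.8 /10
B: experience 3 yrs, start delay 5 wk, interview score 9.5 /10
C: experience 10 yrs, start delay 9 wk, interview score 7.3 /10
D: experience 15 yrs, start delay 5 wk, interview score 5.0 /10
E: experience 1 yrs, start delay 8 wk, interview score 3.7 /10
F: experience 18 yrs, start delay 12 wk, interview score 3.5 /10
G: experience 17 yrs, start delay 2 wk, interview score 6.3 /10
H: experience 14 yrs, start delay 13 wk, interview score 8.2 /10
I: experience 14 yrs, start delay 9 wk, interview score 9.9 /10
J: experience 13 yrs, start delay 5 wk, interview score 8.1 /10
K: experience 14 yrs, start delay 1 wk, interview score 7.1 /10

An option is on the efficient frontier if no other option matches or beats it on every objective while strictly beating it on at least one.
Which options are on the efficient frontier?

A: dominated by C (experience 10≥8, start delay 9≤12, interview score 7.3≥4.8).
B: not dominated.
C: dominated by I (experience 14≥10, start delay 9≤9, interview score 9.9≥7.3).
D: dominated by G (experience 17≥15, start delay 2≤5, interview score 6.3≥5.0).
E: dominated by B (experience 3≥1, start delay 5≤8, interview score 9.5≥3.7).
F: not dominated (best experience).
G: not dominated.
H: dominated by I (experience 14≥14, start delay 9≤13, interview score 9.9≥8.2).
I: not dominated (best interview score).
J: not dominated.
K: not dominated (best start delay).

B, F, G, I, J, K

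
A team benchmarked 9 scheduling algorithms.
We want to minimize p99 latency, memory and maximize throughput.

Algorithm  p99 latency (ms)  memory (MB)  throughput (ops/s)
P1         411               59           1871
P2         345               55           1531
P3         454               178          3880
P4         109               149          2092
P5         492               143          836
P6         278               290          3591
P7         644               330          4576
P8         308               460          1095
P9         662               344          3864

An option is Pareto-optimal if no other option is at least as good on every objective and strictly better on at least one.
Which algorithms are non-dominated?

P1, P2, P3, P4, P6, P7

P1: not dominated.
P2: not dominated (best memory).
P3: not dominated.
P4: not dominated (best p99 latency).
P5: dominated by P1 (p99 latency 411≤492, memory 59≤143, throughput 1871≥836).
P6: not dominated.
P7: not dominated (best throughput).
P8: dominated by P4 (p99 latency 109≤308, memory 149≤460, throughput 2092≥1095).
P9: dominated by P3 (p99 latency 454≤662, memory 178≤344, throughput 3880≥3864).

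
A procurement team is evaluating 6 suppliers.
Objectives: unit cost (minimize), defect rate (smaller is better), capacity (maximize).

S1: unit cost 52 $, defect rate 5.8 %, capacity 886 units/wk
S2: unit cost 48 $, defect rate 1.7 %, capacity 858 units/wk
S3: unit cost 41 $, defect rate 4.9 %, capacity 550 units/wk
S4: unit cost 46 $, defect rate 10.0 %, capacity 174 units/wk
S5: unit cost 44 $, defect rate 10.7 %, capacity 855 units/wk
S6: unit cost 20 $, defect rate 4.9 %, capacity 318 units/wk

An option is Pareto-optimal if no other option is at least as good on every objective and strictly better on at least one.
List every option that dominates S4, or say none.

S3: unit cost 41≤46, defect rate 4.9≤10.0, capacity 550≥174 — dominates S4.
S6: unit cost 20≤46, defect rate 4.9≤10.0, capacity 318≥174 — dominates S4.
Others (S1, S2, S5) are each worse than S4 on at least one objective.

S3, S6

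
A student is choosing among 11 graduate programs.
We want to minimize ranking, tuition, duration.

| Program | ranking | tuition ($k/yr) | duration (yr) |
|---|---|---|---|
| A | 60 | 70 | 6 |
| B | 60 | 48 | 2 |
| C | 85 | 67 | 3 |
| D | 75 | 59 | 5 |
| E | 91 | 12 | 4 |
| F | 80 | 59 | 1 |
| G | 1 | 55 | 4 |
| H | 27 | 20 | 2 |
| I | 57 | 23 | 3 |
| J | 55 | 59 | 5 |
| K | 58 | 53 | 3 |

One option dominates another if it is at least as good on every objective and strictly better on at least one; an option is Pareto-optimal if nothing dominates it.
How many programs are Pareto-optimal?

4

A: dominated by B (ranking 60≤60, tuition 48≤70, duration 2≤6).
B: dominated by H (ranking 27≤60, tuition 20≤48, duration 2≤2).
C: dominated by B (ranking 60≤85, tuition 48≤67, duration 2≤3).
D: dominated by B (ranking 60≤75, tuition 48≤59, duration 2≤5).
E: not dominated (best tuition).
F: not dominated (best duration).
G: not dominated (best ranking).
H: not dominated.
I: dominated by H (ranking 27≤57, tuition 20≤23, duration 2≤3).
J: dominated by G (ranking 1≤55, tuition 55≤59, duration 4≤5).
K: dominated by H (ranking 27≤58, tuition 20≤53, duration 2≤3).
Pareto-optimal: E, F, G, H → 4.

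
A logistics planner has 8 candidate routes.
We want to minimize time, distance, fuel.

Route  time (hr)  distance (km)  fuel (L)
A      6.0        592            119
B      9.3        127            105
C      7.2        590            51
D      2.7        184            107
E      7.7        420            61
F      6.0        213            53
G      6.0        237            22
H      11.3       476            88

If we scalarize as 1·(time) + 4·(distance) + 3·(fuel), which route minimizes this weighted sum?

A: 1·6.0 + 4·592 + 3·119 = 2731.0
B: 1·9.3 + 4·127 + 3·105 = 832.3
C: 1·7.2 + 4·590 + 3·51 = 2520.2
D: 1·2.7 + 4·184 + 3·107 = 1059.7
E: 1·7.7 + 4·420 + 3·61 = 1870.7
F: 1·6.0 + 4·213 + 3·53 = 1017.0
G: 1·6.0 + 4·237 + 3·22 = 1020.0
H: 1·11.3 + 4·476 + 3·88 = 2179.3
Lowest: B at 832.3.

B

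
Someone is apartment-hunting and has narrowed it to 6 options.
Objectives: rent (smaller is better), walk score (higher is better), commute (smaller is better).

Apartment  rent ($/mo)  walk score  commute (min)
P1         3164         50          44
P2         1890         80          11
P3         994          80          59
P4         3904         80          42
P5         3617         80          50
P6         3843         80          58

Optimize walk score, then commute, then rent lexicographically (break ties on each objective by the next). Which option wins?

First maximize walk score: best is 80, kept {P2, P3, P4, P5, P6}.
Then minimize commute: best is 11, kept {P2}.

P2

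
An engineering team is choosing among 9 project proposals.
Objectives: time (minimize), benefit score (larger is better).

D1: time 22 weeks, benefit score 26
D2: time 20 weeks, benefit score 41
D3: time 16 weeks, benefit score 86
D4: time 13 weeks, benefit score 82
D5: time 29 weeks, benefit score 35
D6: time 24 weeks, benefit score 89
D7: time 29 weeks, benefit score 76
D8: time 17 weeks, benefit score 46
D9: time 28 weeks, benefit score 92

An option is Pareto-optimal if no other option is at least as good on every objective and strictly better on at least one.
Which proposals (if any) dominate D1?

D2: time 20≤22, benefit score 41≥26 — dominates D1.
D3: time 16≤22, benefit score 86≥26 — dominates D1.
D4: time 13≤22, benefit score 82≥26 — dominates D1.
D8: time 17≤22, benefit score 46≥26 — dominates D1.
Others (D5, D6, D7, D9) are each worse than D1 on at least one objective.

D2, D3, D4, D8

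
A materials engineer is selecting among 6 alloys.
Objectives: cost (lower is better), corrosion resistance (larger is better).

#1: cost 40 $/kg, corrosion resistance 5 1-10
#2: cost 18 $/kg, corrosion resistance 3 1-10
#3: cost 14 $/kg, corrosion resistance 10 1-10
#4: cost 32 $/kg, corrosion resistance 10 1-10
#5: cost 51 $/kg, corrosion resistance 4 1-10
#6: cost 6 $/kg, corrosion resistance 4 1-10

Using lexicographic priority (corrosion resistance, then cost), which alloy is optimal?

First maximize corrosion resistance: best is 10, kept {#3, #4}.
Then minimize cost: best is 14, kept {#3}.

#3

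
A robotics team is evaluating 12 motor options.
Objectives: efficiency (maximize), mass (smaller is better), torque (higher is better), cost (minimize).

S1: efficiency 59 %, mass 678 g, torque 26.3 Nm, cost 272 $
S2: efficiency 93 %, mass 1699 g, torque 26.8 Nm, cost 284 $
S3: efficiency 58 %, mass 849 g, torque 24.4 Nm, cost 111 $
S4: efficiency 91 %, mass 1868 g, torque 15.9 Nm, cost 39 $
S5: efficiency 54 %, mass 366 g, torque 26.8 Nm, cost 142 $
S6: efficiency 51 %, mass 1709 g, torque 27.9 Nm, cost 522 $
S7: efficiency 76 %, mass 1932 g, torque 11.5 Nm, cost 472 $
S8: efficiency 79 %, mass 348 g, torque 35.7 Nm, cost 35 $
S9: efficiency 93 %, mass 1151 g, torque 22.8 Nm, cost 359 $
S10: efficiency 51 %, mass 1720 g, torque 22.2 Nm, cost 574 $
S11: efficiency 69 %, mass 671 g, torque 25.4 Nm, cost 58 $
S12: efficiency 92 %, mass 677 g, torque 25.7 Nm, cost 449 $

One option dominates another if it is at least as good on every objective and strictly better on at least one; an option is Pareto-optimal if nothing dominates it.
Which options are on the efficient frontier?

S1: dominated by S8 (efficiency 79≥59, mass 348≤678, torque 35.7≥26.3, cost 35≤272).
S2: not dominated.
S3: dominated by S8 (efficiency 79≥58, mass 348≤849, torque 35.7≥24.4, cost 35≤111).
S4: not dominated.
S5: dominated by S8 (efficiency 79≥54, mass 348≤366, torque 35.7≥26.8, cost 35≤142).
S6: dominated by S8 (efficiency 79≥51, mass 348≤1709, torque 35.7≥27.9, cost 35≤522).
S7: dominated by S2 (efficiency 93≥76, mass 1699≤1932, torque 26.8≥11.5, cost 284≤472).
S8: not dominated (best mass).
S9: not dominated.
S10: dominated by S1 (efficiency 59≥51, mass 678≤1720, torque 26.3≥22.2, cost 272≤574).
S11: dominated by S8 (efficiency 79≥69, mass 348≤671, torque 35.7≥25.4, cost 35≤58).
S12: not dominated.

S2, S4, S8, S9, S12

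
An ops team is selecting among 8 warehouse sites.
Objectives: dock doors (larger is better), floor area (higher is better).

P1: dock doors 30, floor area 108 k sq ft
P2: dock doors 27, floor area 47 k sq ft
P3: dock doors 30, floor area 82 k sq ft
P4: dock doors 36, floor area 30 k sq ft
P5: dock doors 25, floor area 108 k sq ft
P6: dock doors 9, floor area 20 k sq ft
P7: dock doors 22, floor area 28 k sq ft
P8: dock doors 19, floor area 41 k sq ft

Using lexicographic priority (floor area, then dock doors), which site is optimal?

P1

First maximize floor area: best is 108, kept {P1, P5}.
Then maximize dock doors: best is 30, kept {P1}.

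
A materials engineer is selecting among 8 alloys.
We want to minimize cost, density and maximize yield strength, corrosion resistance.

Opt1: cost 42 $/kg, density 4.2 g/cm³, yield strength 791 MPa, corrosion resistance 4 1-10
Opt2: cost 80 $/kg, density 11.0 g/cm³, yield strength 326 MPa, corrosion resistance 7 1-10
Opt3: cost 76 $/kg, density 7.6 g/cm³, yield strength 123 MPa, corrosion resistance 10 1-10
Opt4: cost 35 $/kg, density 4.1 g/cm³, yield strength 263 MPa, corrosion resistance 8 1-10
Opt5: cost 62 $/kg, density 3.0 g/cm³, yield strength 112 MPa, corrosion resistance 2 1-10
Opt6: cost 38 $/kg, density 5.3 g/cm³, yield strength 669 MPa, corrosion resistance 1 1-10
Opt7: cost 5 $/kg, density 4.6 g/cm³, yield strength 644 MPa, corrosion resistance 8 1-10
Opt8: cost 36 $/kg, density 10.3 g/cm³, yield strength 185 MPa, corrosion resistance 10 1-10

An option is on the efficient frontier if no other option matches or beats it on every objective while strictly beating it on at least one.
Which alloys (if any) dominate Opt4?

Opt1: worse on cost (42 vs 35).
Opt2: worse on cost (80 vs 35).
Opt3: worse on cost (76 vs 35).
Opt5: worse on cost (62 vs 35).
Opt6: worse on cost (38 vs 35).
Opt7: worse on density (4.6 vs 4.1).
Opt8: worse on cost (36 vs 35).
No option dominates Opt4.

none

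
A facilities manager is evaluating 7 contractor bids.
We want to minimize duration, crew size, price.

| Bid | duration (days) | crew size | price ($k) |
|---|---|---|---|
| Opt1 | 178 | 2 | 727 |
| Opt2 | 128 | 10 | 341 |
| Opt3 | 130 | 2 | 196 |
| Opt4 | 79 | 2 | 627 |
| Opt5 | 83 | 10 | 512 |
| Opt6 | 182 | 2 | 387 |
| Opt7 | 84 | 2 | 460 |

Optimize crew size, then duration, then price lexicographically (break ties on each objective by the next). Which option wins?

First minimize crew size: best is 2, kept {Opt1, Opt3, Opt4, Opt6, Opt7}.
Then minimize duration: best is 79, kept {Opt4}.

Opt4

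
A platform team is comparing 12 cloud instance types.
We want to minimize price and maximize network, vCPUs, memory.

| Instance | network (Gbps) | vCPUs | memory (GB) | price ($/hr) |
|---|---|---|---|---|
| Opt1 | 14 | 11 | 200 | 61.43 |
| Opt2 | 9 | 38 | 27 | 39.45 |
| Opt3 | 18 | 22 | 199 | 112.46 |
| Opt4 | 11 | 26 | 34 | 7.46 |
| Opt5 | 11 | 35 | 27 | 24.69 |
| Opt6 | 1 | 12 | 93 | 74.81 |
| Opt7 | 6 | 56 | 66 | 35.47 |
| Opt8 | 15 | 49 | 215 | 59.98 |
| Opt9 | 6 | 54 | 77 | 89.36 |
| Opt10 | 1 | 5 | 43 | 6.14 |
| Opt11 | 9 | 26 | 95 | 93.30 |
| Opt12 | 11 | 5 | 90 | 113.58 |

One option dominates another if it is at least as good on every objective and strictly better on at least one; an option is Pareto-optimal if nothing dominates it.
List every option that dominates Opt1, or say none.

Opt8: network 15≥14, vCPUs 49≥11, memory 215≥200, price 59.98≤61.43 — dominates Opt1.
Others (Opt2, Opt3, Opt4, Opt5, Opt6, Opt7, Opt9, Opt10, Opt11, Opt12) are each worse than Opt1 on at least one objective.

Opt8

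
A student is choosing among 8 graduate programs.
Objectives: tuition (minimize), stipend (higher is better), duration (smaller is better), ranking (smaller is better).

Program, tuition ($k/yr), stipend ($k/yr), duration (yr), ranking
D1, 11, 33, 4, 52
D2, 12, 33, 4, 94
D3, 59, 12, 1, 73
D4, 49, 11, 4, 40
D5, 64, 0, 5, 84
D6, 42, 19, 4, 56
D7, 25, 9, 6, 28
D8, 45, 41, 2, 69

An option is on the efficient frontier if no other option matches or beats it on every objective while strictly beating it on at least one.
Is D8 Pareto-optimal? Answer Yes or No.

Yes

D1: worse on stipend (33 vs 41).
D2: worse on stipend (33 vs 41).
D3: worse on tuition (59 vs 45).
D4: worse on tuition (49 vs 45).
D5: worse on tuition (64 vs 45).
D6: worse on stipend (19 vs 41).
D7: worse on stipend (9 vs 41).
No option is at least as good as D8 on every objective and strictly better on one.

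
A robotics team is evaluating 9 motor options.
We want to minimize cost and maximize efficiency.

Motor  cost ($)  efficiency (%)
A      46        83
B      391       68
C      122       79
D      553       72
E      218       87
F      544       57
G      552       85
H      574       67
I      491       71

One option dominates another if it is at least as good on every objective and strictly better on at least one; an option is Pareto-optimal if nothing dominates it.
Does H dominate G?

No

H vs G: H is worse on cost (574 vs 552), so it does not dominate G.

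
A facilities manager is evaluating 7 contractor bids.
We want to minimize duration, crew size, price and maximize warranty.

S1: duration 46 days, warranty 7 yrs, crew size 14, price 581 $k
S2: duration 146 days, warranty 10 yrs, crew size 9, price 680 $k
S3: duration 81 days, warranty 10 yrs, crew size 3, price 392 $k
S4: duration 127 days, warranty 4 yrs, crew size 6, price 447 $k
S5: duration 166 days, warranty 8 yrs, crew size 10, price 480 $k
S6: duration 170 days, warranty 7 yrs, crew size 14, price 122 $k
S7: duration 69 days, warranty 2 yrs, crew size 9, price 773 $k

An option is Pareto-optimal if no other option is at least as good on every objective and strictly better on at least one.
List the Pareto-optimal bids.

S1: not dominated (best duration).
S2: dominated by S3 (duration 81≤146, warranty 10≥10, crew size 3≤9, price 392≤680).
S3: not dominated (best crew size).
S4: dominated by S3 (duration 81≤127, warranty 10≥4, crew size 3≤6, price 392≤447).
S5: dominated by S3 (duration 81≤166, warranty 10≥8, crew size 3≤10, price 392≤480).
S6: not dominated (best price).
S7: not dominated.

S1, S3, S6, S7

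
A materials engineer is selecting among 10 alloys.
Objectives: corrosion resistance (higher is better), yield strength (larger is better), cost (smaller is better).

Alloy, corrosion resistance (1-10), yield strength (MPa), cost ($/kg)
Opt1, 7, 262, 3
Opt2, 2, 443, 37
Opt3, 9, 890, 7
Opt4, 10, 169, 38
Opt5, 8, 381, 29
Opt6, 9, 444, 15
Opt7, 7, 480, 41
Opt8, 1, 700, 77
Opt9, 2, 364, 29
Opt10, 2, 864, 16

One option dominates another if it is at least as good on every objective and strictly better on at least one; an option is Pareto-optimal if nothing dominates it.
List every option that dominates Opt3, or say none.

Opt1: worse on corrosion resistance (7 vs 9).
Opt2: worse on corrosion resistance (2 vs 9).
Opt4: worse on yield strength (169 vs 890).
Opt5: worse on corrosion resistance (8 vs 9).
Opt6: worse on yield strength (444 vs 890).
Opt7: worse on corrosion resistance (7 vs 9).
Opt8: worse on corrosion resistance (1 vs 9).
Opt9: worse on corrosion resistance (2 vs 9).
Opt10: worse on corrosion resistance (2 vs 9).
No option dominates Opt3.

none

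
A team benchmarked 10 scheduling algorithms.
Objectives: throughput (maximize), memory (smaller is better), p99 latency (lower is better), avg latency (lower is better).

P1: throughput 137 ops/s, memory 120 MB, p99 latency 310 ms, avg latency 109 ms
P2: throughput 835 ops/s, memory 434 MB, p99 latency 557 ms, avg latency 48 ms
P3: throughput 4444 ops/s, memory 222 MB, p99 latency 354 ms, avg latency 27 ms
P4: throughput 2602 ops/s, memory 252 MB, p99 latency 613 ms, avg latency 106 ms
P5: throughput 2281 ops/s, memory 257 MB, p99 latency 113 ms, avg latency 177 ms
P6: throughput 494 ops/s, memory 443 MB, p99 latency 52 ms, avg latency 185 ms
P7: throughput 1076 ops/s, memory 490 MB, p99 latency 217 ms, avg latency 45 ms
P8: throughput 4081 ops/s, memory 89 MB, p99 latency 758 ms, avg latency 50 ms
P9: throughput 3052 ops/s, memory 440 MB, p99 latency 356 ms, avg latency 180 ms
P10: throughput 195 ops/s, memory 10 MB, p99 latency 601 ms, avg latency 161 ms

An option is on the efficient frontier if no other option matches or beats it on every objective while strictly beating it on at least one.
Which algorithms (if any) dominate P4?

P3: throughput 4444≥2602, memory 222≤252, p99 latency 354≤613, avg latency 27≤106 — dominates P4.
Others (P1, P2, P5, P6, P7, P8, P9, P10) are each worse than P4 on at least one objective.

P3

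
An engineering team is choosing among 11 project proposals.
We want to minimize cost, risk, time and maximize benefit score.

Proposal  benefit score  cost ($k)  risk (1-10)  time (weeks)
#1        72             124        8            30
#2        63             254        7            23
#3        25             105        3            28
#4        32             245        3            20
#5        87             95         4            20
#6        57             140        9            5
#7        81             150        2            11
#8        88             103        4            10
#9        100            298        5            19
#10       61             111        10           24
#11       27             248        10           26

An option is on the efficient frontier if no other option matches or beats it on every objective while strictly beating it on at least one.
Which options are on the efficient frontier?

#3, #5, #6, #7, #8, #9

#1: dominated by #5 (benefit score 87≥72, cost 95≤124, risk 4≤8, time 20≤30).
#2: dominated by #5 (benefit score 87≥63, cost 95≤254, risk 4≤7, time 20≤23).
#3: not dominated.
#4: dominated by #7 (benefit score 81≥32, cost 150≤245, risk 2≤3, time 11≤20).
#5: not dominated (best cost).
#6: not dominated (best time).
#7: not dominated (best risk).
#8: not dominated.
#9: not dominated (best benefit score).
#10: dominated by #5 (benefit score 87≥61, cost 95≤111, risk 4≤10, time 20≤24).
#11: dominated by #4 (benefit score 32≥27, cost 245≤248, risk 3≤10, time 20≤26).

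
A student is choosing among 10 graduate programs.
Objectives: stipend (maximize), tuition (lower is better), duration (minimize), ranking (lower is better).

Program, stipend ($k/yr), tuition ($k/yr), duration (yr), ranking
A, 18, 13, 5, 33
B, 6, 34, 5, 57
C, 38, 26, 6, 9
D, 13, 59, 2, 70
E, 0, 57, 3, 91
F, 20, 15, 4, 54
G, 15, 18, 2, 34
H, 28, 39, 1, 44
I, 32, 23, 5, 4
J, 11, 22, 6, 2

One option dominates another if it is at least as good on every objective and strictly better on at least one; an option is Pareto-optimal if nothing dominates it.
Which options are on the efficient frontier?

A: not dominated (best tuition).
B: dominated by A (stipend 18≥6, tuition 13≤34, duration 5≤5, ranking 33≤57).
C: not dominated (best stipend).
D: dominated by G (stipend 15≥13, tuition 18≤59, duration 2≤2, ranking 34≤70).
E: dominated by G (stipend 15≥0, tuition 18≤57, duration 2≤3, ranking 34≤91).
F: not dominated.
G: not dominated.
H: not dominated (best duration).
I: not dominated.
J: not dominated (best ranking).

A, C, F, G, H, I, J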